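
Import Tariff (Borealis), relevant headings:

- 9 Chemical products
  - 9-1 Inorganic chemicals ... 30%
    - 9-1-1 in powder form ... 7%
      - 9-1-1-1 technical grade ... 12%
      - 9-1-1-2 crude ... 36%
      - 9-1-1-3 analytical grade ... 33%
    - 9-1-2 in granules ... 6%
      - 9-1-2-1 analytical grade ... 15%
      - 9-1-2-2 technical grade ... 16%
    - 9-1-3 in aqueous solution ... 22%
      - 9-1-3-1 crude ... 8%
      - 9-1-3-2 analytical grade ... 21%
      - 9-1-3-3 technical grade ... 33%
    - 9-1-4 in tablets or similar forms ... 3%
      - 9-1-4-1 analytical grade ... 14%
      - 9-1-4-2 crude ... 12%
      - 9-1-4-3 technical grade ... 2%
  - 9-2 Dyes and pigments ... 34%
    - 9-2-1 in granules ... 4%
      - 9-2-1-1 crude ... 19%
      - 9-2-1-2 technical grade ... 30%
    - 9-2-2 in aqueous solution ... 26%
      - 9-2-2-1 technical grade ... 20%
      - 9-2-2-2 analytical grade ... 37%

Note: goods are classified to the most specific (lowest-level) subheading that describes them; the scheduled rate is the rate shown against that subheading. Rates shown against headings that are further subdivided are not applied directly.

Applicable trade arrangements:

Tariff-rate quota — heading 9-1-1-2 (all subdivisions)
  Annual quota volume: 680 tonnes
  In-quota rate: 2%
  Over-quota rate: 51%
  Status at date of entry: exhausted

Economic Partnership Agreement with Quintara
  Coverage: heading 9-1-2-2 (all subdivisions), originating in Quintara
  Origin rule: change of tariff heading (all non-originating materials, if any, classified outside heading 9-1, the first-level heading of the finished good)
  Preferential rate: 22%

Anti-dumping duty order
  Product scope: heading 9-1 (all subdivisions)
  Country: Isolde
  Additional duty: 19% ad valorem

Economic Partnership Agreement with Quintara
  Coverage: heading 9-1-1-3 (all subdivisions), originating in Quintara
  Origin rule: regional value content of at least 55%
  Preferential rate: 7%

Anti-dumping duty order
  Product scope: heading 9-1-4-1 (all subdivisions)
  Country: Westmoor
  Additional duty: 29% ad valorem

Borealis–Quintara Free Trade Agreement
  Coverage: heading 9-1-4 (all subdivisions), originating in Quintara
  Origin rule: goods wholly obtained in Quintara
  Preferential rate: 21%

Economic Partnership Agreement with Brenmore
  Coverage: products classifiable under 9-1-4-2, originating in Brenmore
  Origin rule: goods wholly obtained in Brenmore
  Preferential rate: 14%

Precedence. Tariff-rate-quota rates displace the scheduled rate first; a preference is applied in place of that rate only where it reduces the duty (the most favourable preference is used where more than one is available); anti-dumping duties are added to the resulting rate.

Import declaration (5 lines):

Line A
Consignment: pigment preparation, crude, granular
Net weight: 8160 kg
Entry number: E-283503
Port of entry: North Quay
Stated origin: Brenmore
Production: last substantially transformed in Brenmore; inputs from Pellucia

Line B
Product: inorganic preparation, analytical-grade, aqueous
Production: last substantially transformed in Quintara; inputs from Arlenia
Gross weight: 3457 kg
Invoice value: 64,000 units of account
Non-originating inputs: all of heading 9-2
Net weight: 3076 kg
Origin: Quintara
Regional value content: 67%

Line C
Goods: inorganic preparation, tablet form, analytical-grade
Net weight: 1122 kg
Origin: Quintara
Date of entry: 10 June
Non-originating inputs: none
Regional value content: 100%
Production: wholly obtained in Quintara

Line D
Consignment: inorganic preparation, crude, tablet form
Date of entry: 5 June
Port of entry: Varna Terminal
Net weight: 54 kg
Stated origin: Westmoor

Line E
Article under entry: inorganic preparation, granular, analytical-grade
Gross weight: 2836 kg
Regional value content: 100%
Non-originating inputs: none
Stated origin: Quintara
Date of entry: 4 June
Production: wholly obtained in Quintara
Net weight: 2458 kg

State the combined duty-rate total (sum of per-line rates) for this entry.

Line A: pigment → 9-2; granular → 9-2-1; crude → 9-2-1-1. Scheduled 19%. Brenmore agreement on 9-1-4-2: 9-2-1-1 not covered. → 19%.
Line B: inorganic → 9-1; aqueous → 9-1-3; analytical-grade → 9-1-3-2. Scheduled 21%. Quintara agreement on 9-1-2-2: 9-1-3-2 not covered; Quintara agreement on 9-1-1-3: 9-1-3-2 not covered; Quintara agreement on 9-1-4: 9-1-3-2 not covered. → 21%.
Line C: inorganic → 9-1; tablet form → 9-1-4; analytical-grade → 9-1-4-1. Scheduled 14%. Quintara agreement on 9-1-2-2: 9-1-4-1 not covered; Quintara agreement on 9-1-1-3: 9-1-4-1 not covered; Quintara agreement on 9-1-4: wholly obtained → 21% available; preference 21% not lower than 14% → no reduction. → 14%.
Line D: inorganic → 9-1; tablet form → 9-1-4; crude → 9-1-4-2. Scheduled 12%. No special measure applies. → 12%.
Line E: inorganic → 9-1; granular → 9-1-2; analytical-grade → 9-1-2-1. Scheduled 15%. Quintara agreement on 9-1-2-2: 9-1-2-1 not covered; Quintara agreement on 9-1-1-3: 9-1-2-1 not covered; Quintara agreement on 9-1-4: 9-1-2-1 not covered. → 15%.
Sum: 19% + 21% + 14% + 12% + 15% = 81%.

81%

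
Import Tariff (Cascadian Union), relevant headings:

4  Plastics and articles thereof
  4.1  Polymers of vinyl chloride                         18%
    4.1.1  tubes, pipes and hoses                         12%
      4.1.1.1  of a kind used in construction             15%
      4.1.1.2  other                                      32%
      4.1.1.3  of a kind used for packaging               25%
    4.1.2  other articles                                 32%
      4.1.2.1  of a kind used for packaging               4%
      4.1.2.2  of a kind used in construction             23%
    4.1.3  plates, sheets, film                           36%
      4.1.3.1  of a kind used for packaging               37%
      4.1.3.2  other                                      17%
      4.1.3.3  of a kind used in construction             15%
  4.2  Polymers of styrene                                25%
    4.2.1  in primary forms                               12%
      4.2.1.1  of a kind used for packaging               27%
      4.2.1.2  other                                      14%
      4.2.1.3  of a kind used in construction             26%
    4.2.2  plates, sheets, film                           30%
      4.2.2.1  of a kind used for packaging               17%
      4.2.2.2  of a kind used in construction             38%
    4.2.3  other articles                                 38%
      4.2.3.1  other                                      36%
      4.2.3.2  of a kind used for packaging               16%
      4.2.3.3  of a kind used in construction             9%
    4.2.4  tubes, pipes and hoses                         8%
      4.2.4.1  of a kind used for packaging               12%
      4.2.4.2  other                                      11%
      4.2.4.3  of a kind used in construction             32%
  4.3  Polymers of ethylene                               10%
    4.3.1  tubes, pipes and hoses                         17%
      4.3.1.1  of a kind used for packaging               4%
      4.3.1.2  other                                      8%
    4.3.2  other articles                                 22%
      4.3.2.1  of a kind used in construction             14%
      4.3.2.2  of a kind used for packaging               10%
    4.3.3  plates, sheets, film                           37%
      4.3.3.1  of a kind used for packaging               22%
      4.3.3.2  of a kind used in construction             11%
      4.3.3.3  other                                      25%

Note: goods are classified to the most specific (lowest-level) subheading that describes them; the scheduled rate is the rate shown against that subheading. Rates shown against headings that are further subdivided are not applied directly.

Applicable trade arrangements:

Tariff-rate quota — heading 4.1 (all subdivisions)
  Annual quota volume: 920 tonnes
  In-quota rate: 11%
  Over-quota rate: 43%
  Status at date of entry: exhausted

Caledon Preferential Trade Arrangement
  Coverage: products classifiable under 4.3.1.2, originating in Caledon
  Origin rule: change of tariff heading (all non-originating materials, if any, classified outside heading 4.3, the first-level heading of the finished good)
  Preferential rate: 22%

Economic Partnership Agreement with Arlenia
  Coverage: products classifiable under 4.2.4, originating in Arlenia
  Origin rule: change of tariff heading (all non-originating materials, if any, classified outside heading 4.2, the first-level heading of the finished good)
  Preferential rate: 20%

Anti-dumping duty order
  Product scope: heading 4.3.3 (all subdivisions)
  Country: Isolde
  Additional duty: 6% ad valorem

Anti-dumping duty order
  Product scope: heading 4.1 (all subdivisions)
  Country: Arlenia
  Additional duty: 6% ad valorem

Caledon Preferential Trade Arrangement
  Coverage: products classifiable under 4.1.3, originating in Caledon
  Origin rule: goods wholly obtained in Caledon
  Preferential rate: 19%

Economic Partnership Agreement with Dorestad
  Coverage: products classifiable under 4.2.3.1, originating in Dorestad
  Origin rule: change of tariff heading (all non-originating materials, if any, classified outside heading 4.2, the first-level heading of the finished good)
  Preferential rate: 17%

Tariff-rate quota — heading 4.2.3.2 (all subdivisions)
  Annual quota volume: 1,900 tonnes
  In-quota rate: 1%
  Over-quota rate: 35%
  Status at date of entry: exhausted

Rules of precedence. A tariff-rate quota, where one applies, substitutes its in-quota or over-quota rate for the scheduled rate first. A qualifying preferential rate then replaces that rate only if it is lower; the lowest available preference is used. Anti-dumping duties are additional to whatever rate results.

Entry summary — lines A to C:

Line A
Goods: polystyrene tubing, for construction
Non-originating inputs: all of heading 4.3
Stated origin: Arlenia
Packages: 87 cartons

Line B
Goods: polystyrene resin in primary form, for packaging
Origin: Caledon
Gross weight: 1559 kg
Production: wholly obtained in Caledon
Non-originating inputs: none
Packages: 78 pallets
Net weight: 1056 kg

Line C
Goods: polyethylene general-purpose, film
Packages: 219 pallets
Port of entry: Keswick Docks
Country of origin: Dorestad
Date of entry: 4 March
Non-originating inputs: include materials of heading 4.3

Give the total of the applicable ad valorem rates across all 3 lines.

Line A: polystyrene → 4.2; tubing → 4.2.4; for construction → 4.2.4.3. Scheduled 32%. Arlenia agreement on 4.2.4: CTH met → 20% available; preferential 20%. → 20%.
Line B: polystyrene → 4.2; resin in primary form → 4.2.1; for packaging → 4.2.1.1. Scheduled 27%. Caledon agreement on 4.3.1.2: 4.2.1.1 not covered; Caledon agreement on 4.1.3: 4.2.1.1 not covered. → 27%.
Line C: polyethylene → 4.3; film → 4.3.3; general-purpose → 4.3.3.3. Scheduled 25%. Dorestad agreement on 4.2.3.1: 4.3.3.3 not covered. → 25%.
Sum: 20% + 27% + 25% = 72%.

72%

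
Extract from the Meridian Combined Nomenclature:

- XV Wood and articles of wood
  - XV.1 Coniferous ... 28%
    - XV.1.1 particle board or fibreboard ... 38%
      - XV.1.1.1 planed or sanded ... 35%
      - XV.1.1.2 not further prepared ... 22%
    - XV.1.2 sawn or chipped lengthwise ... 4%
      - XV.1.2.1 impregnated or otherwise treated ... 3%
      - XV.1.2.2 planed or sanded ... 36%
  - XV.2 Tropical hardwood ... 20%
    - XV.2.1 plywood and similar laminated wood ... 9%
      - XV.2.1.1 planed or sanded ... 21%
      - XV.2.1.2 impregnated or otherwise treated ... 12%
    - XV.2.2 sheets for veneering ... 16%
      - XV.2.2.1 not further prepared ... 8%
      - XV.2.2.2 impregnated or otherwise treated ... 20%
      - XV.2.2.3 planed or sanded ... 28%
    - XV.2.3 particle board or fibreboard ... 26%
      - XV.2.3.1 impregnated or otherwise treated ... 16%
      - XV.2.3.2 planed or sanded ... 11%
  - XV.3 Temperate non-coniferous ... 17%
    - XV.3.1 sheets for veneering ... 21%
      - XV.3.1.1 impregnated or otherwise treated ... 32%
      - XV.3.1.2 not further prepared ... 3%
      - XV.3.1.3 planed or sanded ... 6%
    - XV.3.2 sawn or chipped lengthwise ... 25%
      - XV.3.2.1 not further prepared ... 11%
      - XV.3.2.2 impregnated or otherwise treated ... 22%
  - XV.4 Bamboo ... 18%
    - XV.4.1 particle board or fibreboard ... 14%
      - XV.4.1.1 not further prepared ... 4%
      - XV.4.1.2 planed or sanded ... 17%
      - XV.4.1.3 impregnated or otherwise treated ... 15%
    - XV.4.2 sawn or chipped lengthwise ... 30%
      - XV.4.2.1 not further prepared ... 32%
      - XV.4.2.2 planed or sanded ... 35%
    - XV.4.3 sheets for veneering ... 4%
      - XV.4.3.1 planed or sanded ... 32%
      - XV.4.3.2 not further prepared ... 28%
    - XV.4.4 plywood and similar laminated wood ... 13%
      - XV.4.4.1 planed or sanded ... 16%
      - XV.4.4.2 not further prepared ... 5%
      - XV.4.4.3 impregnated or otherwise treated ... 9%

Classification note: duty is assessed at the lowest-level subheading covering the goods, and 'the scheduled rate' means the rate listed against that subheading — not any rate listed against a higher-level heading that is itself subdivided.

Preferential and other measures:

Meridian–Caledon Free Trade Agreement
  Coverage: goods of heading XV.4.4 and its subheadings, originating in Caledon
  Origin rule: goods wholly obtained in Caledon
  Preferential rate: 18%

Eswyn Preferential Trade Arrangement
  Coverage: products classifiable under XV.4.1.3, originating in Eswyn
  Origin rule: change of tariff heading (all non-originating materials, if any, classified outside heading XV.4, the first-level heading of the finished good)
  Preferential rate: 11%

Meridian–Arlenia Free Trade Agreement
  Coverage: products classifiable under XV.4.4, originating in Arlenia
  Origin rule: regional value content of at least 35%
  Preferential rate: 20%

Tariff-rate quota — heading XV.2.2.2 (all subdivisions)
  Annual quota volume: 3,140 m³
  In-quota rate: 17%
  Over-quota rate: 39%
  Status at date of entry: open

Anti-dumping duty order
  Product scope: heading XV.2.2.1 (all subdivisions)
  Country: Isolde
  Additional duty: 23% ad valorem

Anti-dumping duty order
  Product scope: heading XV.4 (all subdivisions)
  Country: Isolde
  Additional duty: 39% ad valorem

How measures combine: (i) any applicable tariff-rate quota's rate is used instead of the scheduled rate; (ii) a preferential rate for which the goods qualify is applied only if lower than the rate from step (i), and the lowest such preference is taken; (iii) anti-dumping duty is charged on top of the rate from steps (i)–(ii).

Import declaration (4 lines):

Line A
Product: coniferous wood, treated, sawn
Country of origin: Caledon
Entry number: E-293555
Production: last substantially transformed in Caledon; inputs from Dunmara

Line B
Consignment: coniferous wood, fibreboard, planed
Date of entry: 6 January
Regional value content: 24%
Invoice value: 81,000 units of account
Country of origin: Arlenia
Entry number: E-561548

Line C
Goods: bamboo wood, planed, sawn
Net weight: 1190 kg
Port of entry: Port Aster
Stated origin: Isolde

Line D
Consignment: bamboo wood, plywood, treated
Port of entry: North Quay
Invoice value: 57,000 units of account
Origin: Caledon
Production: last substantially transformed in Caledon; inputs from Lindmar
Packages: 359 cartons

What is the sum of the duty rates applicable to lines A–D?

121%

Line A: coniferous → XV.1; sawn → XV.1.2; treated → XV.1.2.1. Scheduled 3%. Caledon agreement on XV.4.4: XV.1.2.1 not covered. → 3%.
Line B: coniferous → XV.1; fibreboard → XV.1.1; planed → XV.1.1.1. Scheduled 35%. Arlenia agreement on XV.4.4: XV.1.1.1 not covered. → 35%.
Line C: bamboo → XV.4; sawn → XV.4.2; planed → XV.4.2.2. Scheduled 35%. anti-dumping (Isolde, XV.4): +39%; total 35% + 39% = 74%. → 74%.
Line D: bamboo → XV.4; plywood → XV.4.4; treated → XV.4.4.3. Scheduled 9%. Caledon agreement on XV.4.4: not wholly obtained. → 9%.
Sum: 3% + 35% + 74% + 9% = 121%.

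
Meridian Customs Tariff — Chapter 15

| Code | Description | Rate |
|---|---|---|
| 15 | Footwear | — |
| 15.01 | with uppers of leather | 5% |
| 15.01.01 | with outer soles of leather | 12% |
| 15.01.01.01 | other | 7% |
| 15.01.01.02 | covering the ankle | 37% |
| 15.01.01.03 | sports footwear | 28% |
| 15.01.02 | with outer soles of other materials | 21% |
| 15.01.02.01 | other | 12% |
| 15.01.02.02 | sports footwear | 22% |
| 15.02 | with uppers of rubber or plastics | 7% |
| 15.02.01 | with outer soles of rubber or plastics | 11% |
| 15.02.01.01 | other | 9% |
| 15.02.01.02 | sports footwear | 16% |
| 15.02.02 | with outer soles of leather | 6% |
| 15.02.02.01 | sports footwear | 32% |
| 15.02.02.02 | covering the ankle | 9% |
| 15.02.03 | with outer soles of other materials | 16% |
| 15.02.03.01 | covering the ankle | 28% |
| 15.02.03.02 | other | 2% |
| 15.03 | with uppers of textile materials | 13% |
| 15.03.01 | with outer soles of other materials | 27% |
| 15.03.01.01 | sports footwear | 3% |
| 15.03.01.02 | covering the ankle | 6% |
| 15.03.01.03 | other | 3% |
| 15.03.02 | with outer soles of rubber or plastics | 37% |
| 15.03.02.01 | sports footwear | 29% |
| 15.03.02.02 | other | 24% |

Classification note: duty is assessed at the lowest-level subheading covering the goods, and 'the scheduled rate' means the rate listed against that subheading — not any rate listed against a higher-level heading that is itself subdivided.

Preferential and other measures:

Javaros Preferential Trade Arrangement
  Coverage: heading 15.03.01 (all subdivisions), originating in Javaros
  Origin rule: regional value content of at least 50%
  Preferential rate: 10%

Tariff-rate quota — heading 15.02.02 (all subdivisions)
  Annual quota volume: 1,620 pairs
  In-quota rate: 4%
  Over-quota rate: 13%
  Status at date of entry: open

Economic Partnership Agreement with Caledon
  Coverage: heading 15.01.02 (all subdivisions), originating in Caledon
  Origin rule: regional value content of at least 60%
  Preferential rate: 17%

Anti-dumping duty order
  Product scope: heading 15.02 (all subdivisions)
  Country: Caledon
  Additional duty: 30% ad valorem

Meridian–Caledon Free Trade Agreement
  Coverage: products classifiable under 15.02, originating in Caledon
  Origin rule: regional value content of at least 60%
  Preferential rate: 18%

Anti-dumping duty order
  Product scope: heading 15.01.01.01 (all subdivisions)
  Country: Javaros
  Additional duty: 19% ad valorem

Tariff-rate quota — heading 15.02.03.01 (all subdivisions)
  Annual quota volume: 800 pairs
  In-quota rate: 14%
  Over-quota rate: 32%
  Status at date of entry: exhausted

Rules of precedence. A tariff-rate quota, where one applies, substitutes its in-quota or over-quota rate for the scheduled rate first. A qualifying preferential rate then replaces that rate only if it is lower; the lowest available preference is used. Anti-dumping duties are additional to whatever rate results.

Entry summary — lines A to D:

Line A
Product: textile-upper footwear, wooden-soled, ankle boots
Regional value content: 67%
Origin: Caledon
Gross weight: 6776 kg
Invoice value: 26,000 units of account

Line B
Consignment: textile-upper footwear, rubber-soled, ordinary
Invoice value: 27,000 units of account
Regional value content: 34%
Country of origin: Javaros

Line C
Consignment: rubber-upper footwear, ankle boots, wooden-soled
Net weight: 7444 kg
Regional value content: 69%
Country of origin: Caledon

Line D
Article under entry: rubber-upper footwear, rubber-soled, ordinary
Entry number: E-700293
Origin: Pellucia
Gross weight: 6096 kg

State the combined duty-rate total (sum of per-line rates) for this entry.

87%

Line A: textile-upper → 15.03; wooden-soled → 15.03.01; ankle boots → 15.03.01.02. Scheduled 6%. Caledon agreement on 15.01.02: 15.03.01.02 not covered; Caledon agreement on 15.02: 15.03.01.02 not covered. → 6%.
Line B: textile-upper → 15.03; rubber-soled → 15.03.02; ordinary → 15.03.02.02. Scheduled 24%. Javaros agreement on 15.03.01: 15.03.02.02 not covered. → 24%.
Line C: rubber-upper → 15.02; wooden-soled → 15.02.03; ankle boots → 15.02.03.01. Scheduled 28%. quota on 15.02.03.01 exhausted → over-quota 32%; Caledon agreement on 15.01.02: 15.02.03.01 not covered; Caledon agreement on 15.02: RVC ≥ 60% → 18% available; preferential 18%; anti-dumping (Caledon, 15.02): +30%; total 18% + 30% = 48%. → 48%.
Line D: rubber-upper → 15.02; rubber-soled → 15.02.01; ordinary → 15.02.01.01. Scheduled 9%. No special measure applies. → 9%.
Sum: 6% + 24% + 48% + 9% = 87%.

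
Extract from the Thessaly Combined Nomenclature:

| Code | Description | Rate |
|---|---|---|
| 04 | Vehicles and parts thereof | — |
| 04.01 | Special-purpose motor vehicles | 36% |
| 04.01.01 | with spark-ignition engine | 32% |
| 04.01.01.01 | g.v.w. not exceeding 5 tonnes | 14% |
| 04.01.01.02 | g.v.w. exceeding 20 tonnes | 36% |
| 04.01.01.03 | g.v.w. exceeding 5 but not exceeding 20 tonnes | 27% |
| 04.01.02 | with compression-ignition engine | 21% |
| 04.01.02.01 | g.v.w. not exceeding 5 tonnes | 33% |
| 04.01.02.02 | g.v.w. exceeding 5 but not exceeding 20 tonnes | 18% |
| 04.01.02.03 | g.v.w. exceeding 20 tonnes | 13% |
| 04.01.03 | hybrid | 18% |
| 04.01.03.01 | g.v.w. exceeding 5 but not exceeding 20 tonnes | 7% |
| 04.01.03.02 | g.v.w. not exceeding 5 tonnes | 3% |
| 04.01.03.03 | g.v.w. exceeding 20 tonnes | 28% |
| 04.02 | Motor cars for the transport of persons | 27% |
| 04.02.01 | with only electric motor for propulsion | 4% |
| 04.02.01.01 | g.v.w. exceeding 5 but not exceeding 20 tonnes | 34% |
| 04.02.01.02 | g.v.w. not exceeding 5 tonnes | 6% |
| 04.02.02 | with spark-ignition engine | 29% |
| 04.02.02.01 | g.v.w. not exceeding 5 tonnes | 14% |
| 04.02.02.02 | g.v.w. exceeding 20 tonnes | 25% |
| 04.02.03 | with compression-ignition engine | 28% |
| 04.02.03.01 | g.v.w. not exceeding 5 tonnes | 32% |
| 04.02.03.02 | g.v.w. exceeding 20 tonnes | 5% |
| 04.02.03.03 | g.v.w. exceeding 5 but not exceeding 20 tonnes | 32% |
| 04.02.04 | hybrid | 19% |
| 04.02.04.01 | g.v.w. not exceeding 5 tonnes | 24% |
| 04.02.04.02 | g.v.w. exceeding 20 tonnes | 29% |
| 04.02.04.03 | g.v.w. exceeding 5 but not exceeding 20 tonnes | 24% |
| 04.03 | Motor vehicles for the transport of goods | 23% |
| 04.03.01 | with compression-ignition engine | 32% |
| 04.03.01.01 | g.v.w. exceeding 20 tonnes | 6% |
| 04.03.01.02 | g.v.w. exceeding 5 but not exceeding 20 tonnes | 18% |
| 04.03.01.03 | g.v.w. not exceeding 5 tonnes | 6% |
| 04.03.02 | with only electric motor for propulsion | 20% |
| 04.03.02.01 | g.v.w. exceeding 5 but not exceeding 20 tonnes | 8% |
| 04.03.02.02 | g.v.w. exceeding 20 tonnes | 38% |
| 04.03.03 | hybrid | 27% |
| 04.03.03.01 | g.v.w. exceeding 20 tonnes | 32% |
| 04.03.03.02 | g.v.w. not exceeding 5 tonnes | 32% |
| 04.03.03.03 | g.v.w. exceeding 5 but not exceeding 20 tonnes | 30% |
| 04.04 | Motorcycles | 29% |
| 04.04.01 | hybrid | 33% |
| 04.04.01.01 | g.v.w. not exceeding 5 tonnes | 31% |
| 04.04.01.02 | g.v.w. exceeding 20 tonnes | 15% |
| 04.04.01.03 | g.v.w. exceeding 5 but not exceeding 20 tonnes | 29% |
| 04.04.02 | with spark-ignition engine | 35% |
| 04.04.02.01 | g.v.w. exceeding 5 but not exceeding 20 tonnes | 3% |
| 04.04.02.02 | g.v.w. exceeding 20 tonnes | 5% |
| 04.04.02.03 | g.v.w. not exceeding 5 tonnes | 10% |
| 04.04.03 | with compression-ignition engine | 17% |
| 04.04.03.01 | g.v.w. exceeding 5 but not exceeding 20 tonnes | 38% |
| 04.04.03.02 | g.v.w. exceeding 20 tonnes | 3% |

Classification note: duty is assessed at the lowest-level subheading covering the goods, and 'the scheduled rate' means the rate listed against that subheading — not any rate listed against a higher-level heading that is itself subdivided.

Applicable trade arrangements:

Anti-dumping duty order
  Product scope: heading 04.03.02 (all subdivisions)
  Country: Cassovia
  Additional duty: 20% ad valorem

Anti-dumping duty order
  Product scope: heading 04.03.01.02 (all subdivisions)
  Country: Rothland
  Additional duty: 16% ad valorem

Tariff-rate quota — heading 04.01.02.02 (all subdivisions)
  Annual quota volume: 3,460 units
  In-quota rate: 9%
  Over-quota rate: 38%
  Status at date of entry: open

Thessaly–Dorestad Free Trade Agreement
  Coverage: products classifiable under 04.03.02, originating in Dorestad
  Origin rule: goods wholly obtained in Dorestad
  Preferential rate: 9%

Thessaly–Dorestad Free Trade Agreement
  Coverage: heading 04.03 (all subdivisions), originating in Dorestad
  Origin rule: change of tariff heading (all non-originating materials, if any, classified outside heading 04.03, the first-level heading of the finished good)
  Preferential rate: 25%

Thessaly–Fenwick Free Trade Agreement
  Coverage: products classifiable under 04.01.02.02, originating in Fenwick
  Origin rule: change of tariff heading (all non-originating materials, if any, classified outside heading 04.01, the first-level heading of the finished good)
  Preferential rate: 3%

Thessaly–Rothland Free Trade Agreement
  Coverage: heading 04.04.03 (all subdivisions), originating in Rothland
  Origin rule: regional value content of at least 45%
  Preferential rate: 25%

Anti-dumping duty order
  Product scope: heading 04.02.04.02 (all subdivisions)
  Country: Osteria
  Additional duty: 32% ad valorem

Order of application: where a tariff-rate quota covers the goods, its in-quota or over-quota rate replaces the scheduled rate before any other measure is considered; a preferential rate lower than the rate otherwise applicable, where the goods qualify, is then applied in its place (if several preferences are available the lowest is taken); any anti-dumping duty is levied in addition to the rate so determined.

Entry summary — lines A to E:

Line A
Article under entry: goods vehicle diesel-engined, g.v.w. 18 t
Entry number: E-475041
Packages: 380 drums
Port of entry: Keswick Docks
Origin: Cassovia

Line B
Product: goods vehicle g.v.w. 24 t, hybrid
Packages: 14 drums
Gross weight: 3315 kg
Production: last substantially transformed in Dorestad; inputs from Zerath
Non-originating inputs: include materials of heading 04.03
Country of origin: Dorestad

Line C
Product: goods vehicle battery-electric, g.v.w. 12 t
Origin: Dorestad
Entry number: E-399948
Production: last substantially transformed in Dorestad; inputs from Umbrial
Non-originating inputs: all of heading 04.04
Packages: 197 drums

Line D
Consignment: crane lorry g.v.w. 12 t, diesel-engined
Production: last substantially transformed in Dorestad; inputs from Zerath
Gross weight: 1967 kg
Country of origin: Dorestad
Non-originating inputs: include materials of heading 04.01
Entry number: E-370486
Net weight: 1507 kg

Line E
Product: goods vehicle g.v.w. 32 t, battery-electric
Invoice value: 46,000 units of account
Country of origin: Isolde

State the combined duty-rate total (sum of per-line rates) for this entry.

Line A: goods vehicle → 04.03; diesel-engined → 04.03.01; g.v.w. 18 t → 04.03.01.02. Scheduled 18%. No special measure applies. → 18%.
Line B: goods vehicle → 04.03; hybrid → 04.03.03; g.v.w. 24 t → 04.03.03.01. Scheduled 32%. Dorestad agreement on 04.03.02: 04.03.03.01 not covered; Dorestad agreement on 04.03: CTH not met. → 32%.
Line C: goods vehicle → 04.03; battery-electric → 04.03.02; g.v.w. 12 t → 04.03.02.01. Scheduled 8%. Dorestad agreement on 04.03.02: not wholly obtained; Dorestad agreement on 04.03: CTH met → 25% available; preference 25% not lower than 8% → no reduction. → 8%.
Line D: crane lorry → 04.01; diesel-engined → 04.01.02; g.v.w. 12 t → 04.01.02.02. Scheduled 18%. quota on 04.01.02.02 open → in-quota 9%; Dorestad agreement on 04.03.02: 04.01.02.02 not covered; Dorestad agreement on 04.03: 04.01.02.02 not covered. → 9%.
Line E: goods vehicle → 04.03; battery-electric → 04.03.02; g.v.w. 32 t → 04.03.02.02. Scheduled 38%. No special measure applies. → 38%.
Sum: 18% + 32% + 8% + 9% + 38% = 105%.

105%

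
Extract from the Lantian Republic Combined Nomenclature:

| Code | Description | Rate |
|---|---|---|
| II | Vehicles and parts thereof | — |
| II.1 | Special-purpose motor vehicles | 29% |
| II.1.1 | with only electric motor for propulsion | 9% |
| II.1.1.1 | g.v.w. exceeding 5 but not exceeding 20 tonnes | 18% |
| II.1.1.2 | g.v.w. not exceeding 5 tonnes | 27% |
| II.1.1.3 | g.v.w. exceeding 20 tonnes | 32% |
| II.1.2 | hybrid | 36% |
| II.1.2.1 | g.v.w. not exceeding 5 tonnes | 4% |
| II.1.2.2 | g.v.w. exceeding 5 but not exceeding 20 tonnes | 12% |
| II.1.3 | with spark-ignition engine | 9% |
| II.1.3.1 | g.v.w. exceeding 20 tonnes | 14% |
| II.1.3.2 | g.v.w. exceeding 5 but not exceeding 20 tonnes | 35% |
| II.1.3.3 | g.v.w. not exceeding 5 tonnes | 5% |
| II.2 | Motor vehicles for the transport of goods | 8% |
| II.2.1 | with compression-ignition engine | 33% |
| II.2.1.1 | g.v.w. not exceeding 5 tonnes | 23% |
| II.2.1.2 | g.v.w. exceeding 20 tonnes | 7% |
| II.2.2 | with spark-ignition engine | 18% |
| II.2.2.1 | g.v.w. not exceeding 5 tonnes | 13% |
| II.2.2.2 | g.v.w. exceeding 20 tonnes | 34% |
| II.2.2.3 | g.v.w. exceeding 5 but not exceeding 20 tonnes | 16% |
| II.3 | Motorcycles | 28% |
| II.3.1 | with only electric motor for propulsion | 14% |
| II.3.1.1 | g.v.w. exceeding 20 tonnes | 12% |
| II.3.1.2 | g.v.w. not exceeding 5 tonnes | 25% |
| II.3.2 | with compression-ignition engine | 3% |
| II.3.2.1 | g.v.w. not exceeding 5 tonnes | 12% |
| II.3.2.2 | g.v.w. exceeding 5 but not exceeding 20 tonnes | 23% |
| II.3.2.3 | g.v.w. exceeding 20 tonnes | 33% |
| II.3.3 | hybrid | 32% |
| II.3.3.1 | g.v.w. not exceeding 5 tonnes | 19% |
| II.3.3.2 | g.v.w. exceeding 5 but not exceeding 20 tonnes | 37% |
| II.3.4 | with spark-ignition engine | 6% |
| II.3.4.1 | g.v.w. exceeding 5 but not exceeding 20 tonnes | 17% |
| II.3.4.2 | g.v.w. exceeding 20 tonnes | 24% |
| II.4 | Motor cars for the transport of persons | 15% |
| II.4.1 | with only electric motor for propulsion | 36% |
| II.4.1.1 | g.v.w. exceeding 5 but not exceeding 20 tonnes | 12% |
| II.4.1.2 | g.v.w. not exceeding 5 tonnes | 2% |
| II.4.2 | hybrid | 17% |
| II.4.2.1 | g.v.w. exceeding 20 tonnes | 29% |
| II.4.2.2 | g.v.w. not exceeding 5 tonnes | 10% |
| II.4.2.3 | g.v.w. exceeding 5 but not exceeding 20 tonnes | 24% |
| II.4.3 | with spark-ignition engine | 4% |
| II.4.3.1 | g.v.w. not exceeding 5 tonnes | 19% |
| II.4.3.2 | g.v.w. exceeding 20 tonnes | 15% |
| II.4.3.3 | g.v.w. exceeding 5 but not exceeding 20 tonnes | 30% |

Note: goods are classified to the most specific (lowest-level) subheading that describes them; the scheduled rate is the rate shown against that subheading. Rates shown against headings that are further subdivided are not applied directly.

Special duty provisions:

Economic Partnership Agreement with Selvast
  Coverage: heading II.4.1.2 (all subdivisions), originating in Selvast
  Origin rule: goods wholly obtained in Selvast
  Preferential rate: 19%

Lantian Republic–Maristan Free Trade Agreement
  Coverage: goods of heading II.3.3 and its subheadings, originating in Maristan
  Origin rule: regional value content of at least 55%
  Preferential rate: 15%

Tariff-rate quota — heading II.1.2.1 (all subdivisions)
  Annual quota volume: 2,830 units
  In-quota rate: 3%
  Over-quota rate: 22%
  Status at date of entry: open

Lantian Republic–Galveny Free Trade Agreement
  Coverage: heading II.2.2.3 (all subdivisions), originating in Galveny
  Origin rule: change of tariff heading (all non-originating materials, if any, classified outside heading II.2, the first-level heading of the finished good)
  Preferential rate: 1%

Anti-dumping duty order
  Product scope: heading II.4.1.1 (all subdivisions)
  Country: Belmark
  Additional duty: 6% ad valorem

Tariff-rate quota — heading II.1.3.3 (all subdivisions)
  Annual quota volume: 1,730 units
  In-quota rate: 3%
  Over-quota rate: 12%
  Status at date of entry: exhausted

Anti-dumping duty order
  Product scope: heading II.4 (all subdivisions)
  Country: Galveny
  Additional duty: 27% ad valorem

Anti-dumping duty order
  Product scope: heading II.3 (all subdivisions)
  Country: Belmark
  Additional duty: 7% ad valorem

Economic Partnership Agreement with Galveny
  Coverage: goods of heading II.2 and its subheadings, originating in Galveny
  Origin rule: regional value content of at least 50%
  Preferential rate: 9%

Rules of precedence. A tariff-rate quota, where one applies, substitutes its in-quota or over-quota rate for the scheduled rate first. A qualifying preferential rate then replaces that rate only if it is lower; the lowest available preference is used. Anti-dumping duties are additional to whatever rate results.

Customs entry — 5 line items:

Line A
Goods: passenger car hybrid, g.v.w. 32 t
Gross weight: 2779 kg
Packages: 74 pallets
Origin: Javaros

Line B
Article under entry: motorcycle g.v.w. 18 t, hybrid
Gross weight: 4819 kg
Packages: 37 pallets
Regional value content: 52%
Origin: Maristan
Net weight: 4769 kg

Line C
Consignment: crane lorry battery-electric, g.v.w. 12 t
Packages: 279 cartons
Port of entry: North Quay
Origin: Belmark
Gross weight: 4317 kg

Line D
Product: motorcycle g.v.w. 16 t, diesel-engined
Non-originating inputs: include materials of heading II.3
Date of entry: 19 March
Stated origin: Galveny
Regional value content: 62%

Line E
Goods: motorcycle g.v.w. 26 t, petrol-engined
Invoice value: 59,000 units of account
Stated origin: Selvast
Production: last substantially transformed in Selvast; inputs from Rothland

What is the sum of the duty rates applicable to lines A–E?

Line A: passenger car → II.4; hybrid → II.4.2; g.v.w. 32 t → II.4.2.1. Scheduled 29%. No special measure applies. → 29%.
Line B: motorcycle → II.3; hybrid → II.3.3; g.v.w. 18 t → II.3.3.2. Scheduled 37%. Maristan agreement on II.3.3: RVC < 55%. → 37%.
Line C: crane lorry → II.1; battery-electric → II.1.1; g.v.w. 12 t → II.1.1.1. Scheduled 18%. No special measure applies. → 18%.
Line D: motorcycle → II.3; diesel-engined → II.3.2; g.v.w. 16 t → II.3.2.2. Scheduled 23%. Galveny agreement on II.2.2.3: II.3.2.2 not covered; Galveny agreement on II.2: II.3.2.2 not covered. → 23%.
Line E: motorcycle → II.3; petrol-engined → II.3.4; g.v.w. 26 t → II.3.4.2. Scheduled 24%. Selvast agreement on II.4.1.2: II.3.4.2 not covered. → 24%.
Sum: 29% + 37% + 18% + 23% + 24% = 131%.

131%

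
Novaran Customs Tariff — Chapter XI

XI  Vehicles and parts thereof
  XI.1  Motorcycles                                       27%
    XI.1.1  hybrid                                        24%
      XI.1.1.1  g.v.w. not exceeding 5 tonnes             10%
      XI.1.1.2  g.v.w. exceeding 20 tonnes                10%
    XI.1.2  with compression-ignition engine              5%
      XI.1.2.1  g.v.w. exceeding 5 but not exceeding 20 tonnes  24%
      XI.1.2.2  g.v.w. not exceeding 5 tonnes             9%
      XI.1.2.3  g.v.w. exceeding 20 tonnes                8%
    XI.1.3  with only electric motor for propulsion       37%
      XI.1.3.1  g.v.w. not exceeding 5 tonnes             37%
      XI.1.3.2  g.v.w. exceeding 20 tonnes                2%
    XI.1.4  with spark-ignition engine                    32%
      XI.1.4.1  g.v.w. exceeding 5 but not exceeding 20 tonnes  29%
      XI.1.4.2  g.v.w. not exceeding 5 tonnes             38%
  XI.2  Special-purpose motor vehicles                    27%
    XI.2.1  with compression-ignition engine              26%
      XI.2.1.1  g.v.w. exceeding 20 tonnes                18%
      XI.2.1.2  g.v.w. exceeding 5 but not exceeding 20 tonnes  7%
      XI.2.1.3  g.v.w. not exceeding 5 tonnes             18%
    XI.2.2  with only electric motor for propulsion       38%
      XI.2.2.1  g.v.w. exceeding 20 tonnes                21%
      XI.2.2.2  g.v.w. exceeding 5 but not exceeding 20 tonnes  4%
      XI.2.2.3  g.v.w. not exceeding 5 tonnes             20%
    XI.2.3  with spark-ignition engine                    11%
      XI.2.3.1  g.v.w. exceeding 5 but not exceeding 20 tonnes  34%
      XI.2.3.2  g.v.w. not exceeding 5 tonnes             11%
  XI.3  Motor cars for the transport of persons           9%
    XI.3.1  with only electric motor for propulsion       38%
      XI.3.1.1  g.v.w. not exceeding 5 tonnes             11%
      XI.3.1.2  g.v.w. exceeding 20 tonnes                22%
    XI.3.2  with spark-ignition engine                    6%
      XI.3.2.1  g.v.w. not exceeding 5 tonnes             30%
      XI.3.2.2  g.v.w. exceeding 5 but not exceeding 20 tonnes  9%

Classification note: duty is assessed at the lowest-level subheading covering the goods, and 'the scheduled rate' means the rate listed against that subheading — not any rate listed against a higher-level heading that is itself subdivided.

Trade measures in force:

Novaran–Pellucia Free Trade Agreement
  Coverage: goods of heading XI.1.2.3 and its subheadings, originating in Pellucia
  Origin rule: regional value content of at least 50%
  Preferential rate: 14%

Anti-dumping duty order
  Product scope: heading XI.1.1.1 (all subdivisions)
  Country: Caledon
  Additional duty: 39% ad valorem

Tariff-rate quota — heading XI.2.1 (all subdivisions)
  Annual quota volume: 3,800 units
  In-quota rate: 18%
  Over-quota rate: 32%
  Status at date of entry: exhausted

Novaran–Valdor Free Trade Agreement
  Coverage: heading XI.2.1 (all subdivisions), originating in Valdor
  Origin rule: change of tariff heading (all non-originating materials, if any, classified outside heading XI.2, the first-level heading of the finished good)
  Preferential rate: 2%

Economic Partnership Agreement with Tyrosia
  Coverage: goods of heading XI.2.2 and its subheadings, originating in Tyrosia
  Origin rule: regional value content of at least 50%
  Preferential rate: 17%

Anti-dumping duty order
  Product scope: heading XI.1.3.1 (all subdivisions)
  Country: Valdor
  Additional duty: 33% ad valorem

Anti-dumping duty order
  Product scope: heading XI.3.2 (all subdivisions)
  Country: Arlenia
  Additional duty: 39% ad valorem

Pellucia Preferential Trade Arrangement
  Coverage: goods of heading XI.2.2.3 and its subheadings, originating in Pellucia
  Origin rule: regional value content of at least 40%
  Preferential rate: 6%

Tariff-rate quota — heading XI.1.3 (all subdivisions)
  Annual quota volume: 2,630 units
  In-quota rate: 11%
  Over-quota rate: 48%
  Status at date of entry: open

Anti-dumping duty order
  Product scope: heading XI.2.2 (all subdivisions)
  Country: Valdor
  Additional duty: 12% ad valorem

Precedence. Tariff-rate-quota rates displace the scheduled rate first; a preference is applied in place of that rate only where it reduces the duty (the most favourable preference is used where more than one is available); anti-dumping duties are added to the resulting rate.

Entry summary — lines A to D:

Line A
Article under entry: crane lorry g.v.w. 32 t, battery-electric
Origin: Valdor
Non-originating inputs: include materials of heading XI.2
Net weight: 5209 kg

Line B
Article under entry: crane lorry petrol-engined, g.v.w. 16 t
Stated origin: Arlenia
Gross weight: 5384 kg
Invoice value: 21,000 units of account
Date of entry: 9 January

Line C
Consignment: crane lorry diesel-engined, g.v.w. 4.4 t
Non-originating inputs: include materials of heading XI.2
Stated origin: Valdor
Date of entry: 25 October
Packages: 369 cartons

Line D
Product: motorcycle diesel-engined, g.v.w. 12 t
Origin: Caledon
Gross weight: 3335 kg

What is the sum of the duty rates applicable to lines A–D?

Line A: crane lorry → XI.2; battery-electric → XI.2.2; g.v.w. 32 t → XI.2.2.1. Scheduled 21%. Valdor agreement on XI.2.1: XI.2.2.1 not covered; anti-dumping (Valdor, XI.2.2): +12%; total 21% + 12% = 33%. → 33%.
Line B: crane lorry → XI.2; petrol-engined → XI.2.3; g.v.w. 16 t → XI.2.3.1. Scheduled 34%. No special measure applies. → 34%.
Line C: crane lorry → XI.2; diesel-engined → XI.2.1; g.v.w. 4.4 t → XI.2.1.3. Scheduled 18%. quota on XI.2.1 exhausted → over-quota 32%; Valdor agreement on XI.2.1: CTH not met. → 32%.
Line D: motorcycle → XI.1; diesel-engined → XI.1.2; g.v.w. 12 t → XI.1.2.1. Scheduled 24%. No special measure applies. → 24%.
Sum: 33% + 34% + 32% + 24% = 123%.

123%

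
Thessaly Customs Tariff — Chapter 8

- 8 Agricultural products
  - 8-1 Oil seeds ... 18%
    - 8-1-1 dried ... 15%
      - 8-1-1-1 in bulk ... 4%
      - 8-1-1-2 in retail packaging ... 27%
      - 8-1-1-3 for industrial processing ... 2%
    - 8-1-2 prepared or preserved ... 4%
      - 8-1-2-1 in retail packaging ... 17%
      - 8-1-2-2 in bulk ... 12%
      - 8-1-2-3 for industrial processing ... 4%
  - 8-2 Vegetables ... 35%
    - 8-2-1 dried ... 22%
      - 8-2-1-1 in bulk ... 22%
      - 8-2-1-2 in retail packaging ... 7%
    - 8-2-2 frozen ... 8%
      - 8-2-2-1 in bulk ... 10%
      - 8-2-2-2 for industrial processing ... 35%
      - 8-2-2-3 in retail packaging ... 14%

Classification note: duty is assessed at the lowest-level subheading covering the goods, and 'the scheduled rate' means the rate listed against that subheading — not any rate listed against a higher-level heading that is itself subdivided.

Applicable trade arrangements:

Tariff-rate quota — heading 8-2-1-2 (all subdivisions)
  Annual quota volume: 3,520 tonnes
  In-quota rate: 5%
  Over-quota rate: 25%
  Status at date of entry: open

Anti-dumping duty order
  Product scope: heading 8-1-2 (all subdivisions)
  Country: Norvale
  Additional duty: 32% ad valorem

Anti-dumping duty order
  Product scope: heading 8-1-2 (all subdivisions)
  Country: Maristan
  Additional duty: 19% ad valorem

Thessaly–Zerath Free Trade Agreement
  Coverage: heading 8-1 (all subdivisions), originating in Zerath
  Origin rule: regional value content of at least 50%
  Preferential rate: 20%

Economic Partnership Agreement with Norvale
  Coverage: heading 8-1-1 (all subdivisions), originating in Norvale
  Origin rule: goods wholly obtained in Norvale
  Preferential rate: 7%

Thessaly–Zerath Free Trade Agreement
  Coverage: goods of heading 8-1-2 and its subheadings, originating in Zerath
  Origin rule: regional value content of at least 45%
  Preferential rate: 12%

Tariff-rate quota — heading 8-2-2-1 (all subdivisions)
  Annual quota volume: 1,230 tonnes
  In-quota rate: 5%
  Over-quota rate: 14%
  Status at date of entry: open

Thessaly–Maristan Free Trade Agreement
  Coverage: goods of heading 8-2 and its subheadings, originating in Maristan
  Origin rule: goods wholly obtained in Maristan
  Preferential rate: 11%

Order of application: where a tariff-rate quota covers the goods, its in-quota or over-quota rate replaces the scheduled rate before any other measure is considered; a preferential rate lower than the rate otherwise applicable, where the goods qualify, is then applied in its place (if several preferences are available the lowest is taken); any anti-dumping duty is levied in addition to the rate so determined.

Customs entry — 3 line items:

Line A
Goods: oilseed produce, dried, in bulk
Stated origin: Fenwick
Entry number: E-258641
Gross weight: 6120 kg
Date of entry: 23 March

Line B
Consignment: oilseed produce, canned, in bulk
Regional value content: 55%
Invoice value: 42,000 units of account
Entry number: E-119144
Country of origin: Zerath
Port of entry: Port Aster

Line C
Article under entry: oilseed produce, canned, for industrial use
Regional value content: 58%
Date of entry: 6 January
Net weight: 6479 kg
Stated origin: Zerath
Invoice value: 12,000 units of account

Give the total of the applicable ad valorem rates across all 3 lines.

Line A: oilseed → 8-1; dried → 8-1-1; in bulk → 8-1-1-1. Scheduled 4%. No special measure applies. → 4%.
Line B: oilseed → 8-1; canned → 8-1-2; in bulk → 8-1-2-2. Scheduled 12%. Zerath agreement on 8-1: RVC ≥ 50% → 20% available; Zerath agreement on 8-1-2: RVC ≥ 45% → 12% available; preference 12% not lower than 12% → no reduction. → 12%.
Line C: oilseed → 8-1; canned → 8-1-2; for industrial use → 8-1-2-3. Scheduled 4%. Zerath agreement on 8-1: RVC ≥ 50% → 20% available; Zerath agreement on 8-1-2: RVC ≥ 45% → 12% available; preference 12% not lower than 4% → no reduction. → 4%.
Sum: 4% + 12% + 4% = 20%.

20%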